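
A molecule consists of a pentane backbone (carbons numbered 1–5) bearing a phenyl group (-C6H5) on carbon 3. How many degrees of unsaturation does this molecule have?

Atom tally by fragment:
  CH3 → C:1 H:3
  CH2 → C:1 H:2
  CH(C6H5) → C:7 H:6
  CH2 → C:1 H:2
  CH3 → C:1 H:3
Element totals:
  C: 11
  H: 16
Molecular formula: C11H16.
DoU = (2C + 2 + N − H − X) / 2 = (2·11 + 2 + 0 − 16 − 0) / 2 = 4.

4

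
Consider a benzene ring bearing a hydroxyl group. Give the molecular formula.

Atom tally by fragment:
  benzene ring core → C:6 H:6
  (− 1 ring H displaced by substituents)
  + OH → O:1 H:1
Element totals:
  C: 6
  H: 6
  O: 1

C6H6O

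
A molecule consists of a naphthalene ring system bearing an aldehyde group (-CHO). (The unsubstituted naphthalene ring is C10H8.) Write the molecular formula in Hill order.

Atom tally by fragment:
  naphthalene ring system core → C:10 H:8
  (− 1 ring H displaced by substituents)
  + CHO → C:1 H:1 O:1
Element totals:
  C: 11
  H: 8
  O: 1

C11H8O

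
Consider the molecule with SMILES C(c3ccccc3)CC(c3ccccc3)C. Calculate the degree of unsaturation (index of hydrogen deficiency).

8

Atom tally by fragment:
  C6H5CH2 → C:7 H:7
  CH2 → C:1 H:2
  CH(C6H5) → C:7 H:6
  CH3 → C:1 H:3
Element totals:
  C: 16
  H: 18
Molecular formula: C16H18.
DoU = (2C + 2 + N − H − X) / 2 = (2·16 + 2 + 0 − 18 − 0) / 2 = 8.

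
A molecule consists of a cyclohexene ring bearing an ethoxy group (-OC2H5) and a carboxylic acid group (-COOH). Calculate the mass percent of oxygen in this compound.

Atom tally by fragment:
  cyclohexene ring core → C:6 H:10
  (− 2 ring H displaced by substituents)
  + OC2H5 → C:2 H:5 O:1
  + COOH → C:1 H:1 O:2
Element totals:
  C: 9
  H: 14
  O: 3
Molecular formula: C9H14O3.
Molar mass = 170.208 g/mol.
Mass from O: 3 × 15.999 = 47.997 g/mol.
%O = 47.997 / 170.208 × 100 = 28.20%.

28.20%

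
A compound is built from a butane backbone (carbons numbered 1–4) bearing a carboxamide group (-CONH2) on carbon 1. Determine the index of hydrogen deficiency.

Atom tally by fragment:
  H2NOCCH2 → C:2 H:4 O:1 N:1
  CH2 → C:1 H:2
  CH2 → C:1 H:2
  CH3 → C:1 H:3
Element totals:
  C: 5
  H: 11
  N: 1
  O: 1
Molecular formula: C5H11NO.
DoU = (2C + 2 + N − H − X) / 2 = (2·5 + 2 + 1 − 11 − 0) / 2 = 1.

1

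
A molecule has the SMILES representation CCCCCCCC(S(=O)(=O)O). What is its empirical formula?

C8H18O3S

Atom tally by fragment:
  CH3 → C:1 H:3
  CH2 → C:1 H:2
  CH2 → C:1 H:2
  CH2 → C:1 H:2
  CH2 → C:1 H:2
  CH2 → C:1 H:2
  CH2 → C:1 H:2
  CH2SO3H → C:1 H:3 S:1 O:3
Element totals:
  C: 8
  H: 18
  O: 3
  S: 1
Molecular formula: C8H18O3S.
gcd of subscripts (8, 18, 3, 1) = 1, so the empirical formula equals the molecular formula.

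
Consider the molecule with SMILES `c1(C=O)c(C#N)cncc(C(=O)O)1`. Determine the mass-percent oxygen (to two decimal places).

Atom tally by fragment:
  pyridine ring core → C:5 H:5 N:1
  (− 3 ring H displaced by substituents)
  + CHO → C:1 H:1 O:1
  + CN → C:1 N:1
  + COOH → C:1 H:1 O:2
Element totals:
  C: 8
  H: 4
  N: 2
  O: 3
Molecular formula: C8H4N2O3.
Molar mass = 176.131 g/mol.
Mass from O: 3 × 15.999 = 47.997 g/mol.
%O = 47.997 / 176.131 × 100 = 27.25%.

27.25%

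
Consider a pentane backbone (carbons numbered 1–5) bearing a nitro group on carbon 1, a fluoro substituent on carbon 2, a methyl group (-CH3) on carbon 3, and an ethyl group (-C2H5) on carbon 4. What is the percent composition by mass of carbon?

54.22%

Atom tally by fragment:
  O2NCH2 → C:1 H:2 N:1 O:2
  CH(F) → C:1 H:1 F:1
  CH(CH3) → C:2 H:4
  CH(C2H5) → C:3 H:6
  CH3 → C:1 H:3
Element totals:
  C: 8
  H: 16
  F: 1
  N: 1
  O: 2
Molecular formula: C8H16FNO2.
Molar mass = 177.219 g/mol.
Mass from C: 8 × 12.011 = 96.088 g/mol.
%C = 96.088 / 177.219 × 100 = 54.22%.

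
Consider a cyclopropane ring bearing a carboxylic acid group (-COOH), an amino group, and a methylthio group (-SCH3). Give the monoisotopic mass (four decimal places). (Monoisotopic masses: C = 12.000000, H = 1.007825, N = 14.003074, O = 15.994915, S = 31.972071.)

Atom tally by fragment:
  cyclopropane ring core → C:3 H:6
  (− 3 ring H displaced by substituents)
  + COOH → C:1 H:1 O:2
  + NH2 → N:1 H:2
  + SCH3 → C:1 H:3 S:1
Element totals:
  C: 5
  H: 9
  N: 1
  O: 2
  S: 1
Molecular formula: C5H9NO2S.
  M = 5(12.0) + 9(1.007825) + 14.003074 + 2(15.994915) + 31.972071
    = 60.000000 + 9.070425 + 14.003074 + 31.989830 + 31.972071 = 147.035400

147.0354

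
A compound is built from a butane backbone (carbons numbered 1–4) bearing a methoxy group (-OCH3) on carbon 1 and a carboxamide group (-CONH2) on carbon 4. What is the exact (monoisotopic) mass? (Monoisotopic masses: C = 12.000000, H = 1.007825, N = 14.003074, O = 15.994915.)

131.0946

Atom tally by fragment:
  CH3OCH2 → C:2 H:5 O:1
  CH2 → C:1 H:2
  CH2 → C:1 H:2
  CH2CONH2 → C:2 H:4 O:1 N:1
Element totals:
  C: 6
  H: 13
  N: 1
  O: 2
Molecular formula: C6H13NO2.
  M = 6(12.0) + 13(1.007825) + 14.003074 + 2(15.994915)
    = 72.000000 + 13.101725 + 14.003074 + 31.989830 = 131.094629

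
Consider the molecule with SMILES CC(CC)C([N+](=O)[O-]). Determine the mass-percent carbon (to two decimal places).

51.26%

Atom tally by fragment:
  CH3 → C:1 H:3
  CH(C2H5) → C:3 H:6
  CH2NO2 → C:1 H:2 N:1 O:2
Element totals:
  C: 5
  H: 11
  N: 1
  O: 2
Molecular formula: C5H11NO2.
Molar mass = 117.148 g/mol.
Mass from C: 5 × 12.011 = 60.055 g/mol.
%C = 60.055 / 117.148 × 100 = 51.26%.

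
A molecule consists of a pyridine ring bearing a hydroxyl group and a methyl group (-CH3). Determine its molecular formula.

Atom tally by fragment:
  pyridine ring core → C:5 H:5 N:1
  (− 2 ring H displaced by substituents)
  + OH → O:1 H:1
  + CH3 → C:1 H:3
Element totals:
  C: 6
  H: 7
  N: 1
  O: 1

C6H7NO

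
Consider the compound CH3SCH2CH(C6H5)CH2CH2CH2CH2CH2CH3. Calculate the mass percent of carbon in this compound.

Element totals:
  C: 15
  H: 24
  S: 1
Molecular formula: C15H24S.
Molar mass = 236.417 g/mol.
Mass from C: 15 × 12.011 = 180.165 g/mol.
%C = 180.165 / 236.417 × 100 = 76.21%.

76.21%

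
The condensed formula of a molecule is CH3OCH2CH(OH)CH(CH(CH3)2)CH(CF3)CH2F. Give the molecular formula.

C10H18F4O2

Element totals:
  C: 10
  H: 18
  F: 4
  O: 2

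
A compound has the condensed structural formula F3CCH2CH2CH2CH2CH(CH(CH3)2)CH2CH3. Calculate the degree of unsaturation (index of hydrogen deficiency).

Atom tally by fragment:
  F3CCH2 → C:2 H:2 F:3
  CH2 → C:1 H:2
  CH2 → C:1 H:2
  CH2 → C:1 H:2
  CH(CH(CH3)2) → C:4 H:8
  CH2 → C:1 H:2
  CH3 → C:1 H:3
Element totals:
  C: 11
  H: 21
  F: 3
Molecular formula: C11H21F3.
DoU = (2C + 2 + N − H − X) / 2 = (2·11 + 2 + 0 − 21 − 3) / 2 = 0.

0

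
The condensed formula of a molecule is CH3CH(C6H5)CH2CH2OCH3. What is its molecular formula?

Element totals:
  C: 11
  H: 16
  O: 1

C11H16O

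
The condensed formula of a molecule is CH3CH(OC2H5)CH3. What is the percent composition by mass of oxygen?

Atom tally by fragment:
  CH3 → C:1 H:3
  CH(OC2H5) → C:3 H:6 O:1
  CH3 → C:1 H:3
Element totals:
  C: 5
  H: 12
  O: 1
Molecular formula: C5H12O.
Molar mass = 88.150 g/mol.
Mass from O: 1 × 15.999 = 15.999 g/mol.
%O = 15.999 / 88.150 × 100 = 18.15%.

18.15%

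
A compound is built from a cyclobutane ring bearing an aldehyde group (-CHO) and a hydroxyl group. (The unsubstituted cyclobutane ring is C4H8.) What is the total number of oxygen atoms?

2

Atom tally by fragment:
  cyclobutane ring core → C:4 H:8
  (− 2 ring H displaced by substituents)
  + CHO → C:1 H:1 O:1
  + OH → O:1 H:1
Element totals:
  C: 5
  H: 8
  O: 2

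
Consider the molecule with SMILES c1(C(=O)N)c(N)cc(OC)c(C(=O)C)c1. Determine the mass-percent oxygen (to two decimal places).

Atom tally by fragment:
  benzene ring core → C:6 H:6
  (− 4 ring H displaced by substituents)
  + CONH2 → C:1 H:2 O:1 N:1
  + NH2 → N:1 H:2
  + OCH3 → C:1 H:3 O:1
  + COCH3 → C:2 H:3 O:1
Element totals:
  C: 10
  H: 12
  N: 2
  O: 3
Molecular formula: C10H12N2O3.
Molar mass = 208.217 g/mol.
Mass from O: 3 × 15.999 = 47.997 g/mol.
%O = 47.997 / 208.217 × 100 = 23.05%.

23.05%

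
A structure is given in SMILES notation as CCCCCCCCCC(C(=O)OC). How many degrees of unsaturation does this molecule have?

Atom tally by fragment:
  CH3 → C:1 H:3
  CH2 → C:1 H:2
  CH2 → C:1 H:2
  CH2 → C:1 H:2
  CH2 → C:1 H:2
  CH2 → C:1 H:2
  CH2 → C:1 H:2
  CH2 → C:1 H:2
  CH2 → C:1 H:2
  CH2COOCH3 → C:3 H:5 O:2
Element totals:
  C: 12
  H: 24
  O: 2
Molecular formula: C12H24O2.
DoU = (2C + 2 + N − H − X) / 2 = (2·12 + 2 + 0 − 24 − 0) / 2 = 1.

1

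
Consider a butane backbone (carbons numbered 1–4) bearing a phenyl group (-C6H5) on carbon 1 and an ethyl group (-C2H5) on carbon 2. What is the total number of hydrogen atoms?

Atom tally by fragment:
  C6H5CH2 → C:7 H:7
  CH(C2H5) → C:3 H:6
  CH2 → C:1 H:2
  CH3 → C:1 H:3
Element totals:
  C: 12
  H: 18

18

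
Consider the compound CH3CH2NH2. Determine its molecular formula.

Atom tally by fragment:
  CH3 → C:1 H:3
  CH2NH2 → C:1 H:4 N:1
Element totals:
  C: 2
  H: 7
  N: 1

C2H7N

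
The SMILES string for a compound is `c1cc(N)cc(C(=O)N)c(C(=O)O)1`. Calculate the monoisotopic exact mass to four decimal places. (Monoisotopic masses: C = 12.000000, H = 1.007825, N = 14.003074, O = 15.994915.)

180.0535

Atom tally by fragment:
  benzene ring core → C:6 H:6
  (− 3 ring H displaced by substituents)
  + NH2 → N:1 H:2
  + CONH2 → C:1 H:2 O:1 N:1
  + COOH → C:1 H:1 O:2
Element totals:
  C: 8
  H: 8
  N: 2
  O: 3
Molecular formula: C8H8N2O3.
  M = 8(12.0) + 8(1.007825) + 2(14.003074) + 3(15.994915)
    = 96.000000 + 8.062600 + 28.006148 + 47.984745 = 180.053493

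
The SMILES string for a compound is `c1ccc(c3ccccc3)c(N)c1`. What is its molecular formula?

Atom tally by fragment:
  benzene ring core → C:6 H:6
  (− 2 ring H displaced by substituents)
  + C6H5 → C:6 H:5
  + NH2 → N:1 H:2
Element totals:
  C: 12
  H: 11
  N: 1

C12H11N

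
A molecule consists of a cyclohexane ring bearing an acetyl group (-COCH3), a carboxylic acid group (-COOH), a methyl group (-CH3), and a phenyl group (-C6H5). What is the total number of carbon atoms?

Atom tally by fragment:
  cyclohexane ring core → C:6 H:12
  (− 4 ring H displaced by substituents)
  + COCH3 → C:2 H:3 O:1
  + COOH → C:1 H:1 O:2
  + CH3 → C:1 H:3
  + C6H5 → C:6 H:5
Element totals:
  C: 16
  H: 20
  O: 3

16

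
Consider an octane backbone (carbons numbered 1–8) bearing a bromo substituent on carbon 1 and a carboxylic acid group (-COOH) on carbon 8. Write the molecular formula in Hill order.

Atom tally by fragment:
  BrCH2 → C:1 H:2 Br:1
  CH2 → C:1 H:2
  CH2 → C:1 H:2
  CH2 → C:1 H:2
  CH2 → C:1 H:2
  CH2 → C:1 H:2
  CH2 → C:1 H:2
  CH2COOH → C:2 H:3 O:2
Element totals:
  C: 9
  H: 17
  Br: 1
  O: 2

C9H17BrO2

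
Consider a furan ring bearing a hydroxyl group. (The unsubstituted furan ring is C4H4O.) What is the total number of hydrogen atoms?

Atom tally by fragment:
  furan ring core → C:4 H:4 O:1
  (− 1 ring H displaced by substituents)
  + OH → O:1 H:1
Element totals:
  C: 4
  H: 4
  O: 2

4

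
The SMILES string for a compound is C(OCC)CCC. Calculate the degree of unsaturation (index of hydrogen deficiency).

0

Atom tally by fragment:
  C2H5OCH2 → C:3 H:7 O:1
  CH2 → C:1 H:2
  CH2 → C:1 H:2
  CH3 → C:1 H:3
Element totals:
  C: 6
  H: 14
  O: 1
Molecular formula: C6H14O.
DoU = (2C + 2 + N − H − X) / 2 = (2·6 + 2 + 0 − 14 − 0) / 2 = 0.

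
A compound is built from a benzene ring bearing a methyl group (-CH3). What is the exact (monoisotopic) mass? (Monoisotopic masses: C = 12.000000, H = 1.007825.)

92.0626

Atom tally by fragment:
  benzene ring core → C:6 H:6
  (− 1 ring H displaced by substituents)
  + CH3 → C:1 H:3
Element totals:
  C: 7
  H: 8
Molecular formula: C7H8.
  M = 7(12.0) + 8(1.007825)
    = 84.000000 + 8.062600 = 92.062600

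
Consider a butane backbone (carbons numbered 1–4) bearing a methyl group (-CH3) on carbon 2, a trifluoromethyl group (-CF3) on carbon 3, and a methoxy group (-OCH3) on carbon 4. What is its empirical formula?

C7H13F3O

Atom tally by fragment:
  CH3 → C:1 H:3
  CH(CH3) → C:2 H:4
  CH(CF3) → C:2 H:1 F:3
  CH2OCH3 → C:2 H:5 O:1
Element totals:
  C: 7
  H: 13
  F: 3
  O: 1
Molecular formula: C7H13F3O.
gcd of subscripts (7, 3, 13, 1) = 1, so the empirical formula equals the molecular formula.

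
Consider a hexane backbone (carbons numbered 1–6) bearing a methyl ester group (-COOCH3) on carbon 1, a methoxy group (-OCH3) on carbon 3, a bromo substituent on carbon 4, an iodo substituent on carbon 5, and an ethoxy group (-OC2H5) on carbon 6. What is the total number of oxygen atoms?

Atom tally by fragment:
  CH3OOCCH2 → C:3 H:5 O:2
  CH2 → C:1 H:2
  CH(OCH3) → C:2 H:4 O:1
  CH(Br) → C:1 H:1 Br:1
  CH(I) → C:1 H:1 I:1
  CH2OC2H5 → C:3 H:7 O:1
Element totals:
  C: 11
  H: 20
  Br: 1
  I: 1
  O: 4

4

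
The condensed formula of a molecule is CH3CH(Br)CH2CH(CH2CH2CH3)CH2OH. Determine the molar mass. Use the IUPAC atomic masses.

209.13 g/mol

Element totals:
  C: 8
  H: 17
  Br: 1
  O: 1
Molecular formula: C8H17BrO.
  M = 8(12.011) + 17(1.008) + 79.904 + 15.999
    = 96.088 + 17.136 + 79.904 + 15.999 = 209.127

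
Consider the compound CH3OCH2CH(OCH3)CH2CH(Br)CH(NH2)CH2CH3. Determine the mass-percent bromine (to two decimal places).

31.44%

Atom tally by fragment:
  CH3OCH2 → C:2 H:5 O:1
  CH(OCH3) → C:2 H:4 O:1
  CH2 → C:1 H:2
  CH(Br) → C:1 H:1 Br:1
  CH(NH2) → C:1 H:3 N:1
  CH2 → C:1 H:2
  CH3 → C:1 H:3
Element totals:
  C: 9
  H: 20
  Br: 1
  N: 1
  O: 2
Molecular formula: C9H20BrNO2.
Molar mass = 254.168 g/mol.
Mass from Br: 1 × 79.904 = 79.904 g/mol.
%Br = 79.904 / 254.168 × 100 = 31.44%.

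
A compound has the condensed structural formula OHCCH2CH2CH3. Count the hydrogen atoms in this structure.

8

Atom tally by fragment:
  OHCCH2 → C:2 H:3 O:1
  CH2 → C:1 H:2
  CH3 → C:1 H:3
Element totals:
  C: 4
  H: 8
  O: 1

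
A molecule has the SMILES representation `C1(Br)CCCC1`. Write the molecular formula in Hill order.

C5H9Br

Atom tally by fragment:
  cyclopentane ring core → C:5 H:10
  (− 1 ring H displaced by substituents)
  + Br → Br:1
Element totals:
  C: 5
  H: 9
  Br: 1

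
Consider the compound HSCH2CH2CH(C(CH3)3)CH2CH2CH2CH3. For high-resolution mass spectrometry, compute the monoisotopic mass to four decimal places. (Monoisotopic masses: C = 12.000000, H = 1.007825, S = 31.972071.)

Atom tally by fragment:
  HSCH2 → C:1 H:3 S:1
  CH2 → C:1 H:2
  CH(C(CH3)3) → C:5 H:10
  CH2 → C:1 H:2
  CH2 → C:1 H:2
  CH2 → C:1 H:2
  CH3 → C:1 H:3
Element totals:
  C: 11
  H: 24
  S: 1
Molecular formula: C11H24S.
  M = 11(12.0) + 24(1.007825) + 31.972071
    = 132.000000 + 24.187800 + 31.972071 = 188.159871

188.1599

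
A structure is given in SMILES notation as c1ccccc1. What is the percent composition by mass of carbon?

92.26%

Atom tally by fragment:
  benzene ring core → C:6 H:6
Element totals:
  C: 6
  H: 6
Molecular formula: C6H6.
Molar mass = 78.114 g/mol.
Mass from C: 6 × 12.011 = 72.066 g/mol.
%C = 72.066 / 78.114 × 100 = 92.26%.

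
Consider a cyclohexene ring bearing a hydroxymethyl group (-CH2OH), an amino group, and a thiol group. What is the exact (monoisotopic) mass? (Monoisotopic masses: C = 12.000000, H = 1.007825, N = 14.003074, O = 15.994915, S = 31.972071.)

Atom tally by fragment:
  cyclohexene ring core → C:6 H:10
  (− 3 ring H displaced by substituents)
  + CH2OH → C:1 H:3 O:1
  + NH2 → N:1 H:2
  + SH → S:1 H:1
Element totals:
  C: 7
  H: 13
  N: 1
  O: 1
  S: 1
Molecular formula: C7H13NOS.
  M = 7(12.0) + 13(1.007825) + 14.003074 + 15.994915 + 31.972071
    = 84.000000 + 13.101725 + 14.003074 + 15.994915 + 31.972071 = 159.071785

159.0718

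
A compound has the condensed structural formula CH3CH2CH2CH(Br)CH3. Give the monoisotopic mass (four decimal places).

150.0044

Atom tally by fragment:
  CH3 → C:1 H:3
  CH2 → C:1 H:2
  CH2 → C:1 H:2
  CH(Br) → C:1 H:1 Br:1
  CH3 → C:1 H:3
Element totals:
  C: 5
  H: 11
  Br: 1
Molecular formula: C5H11Br.
  M = 5(12.0) + 11(1.007825) + 78.918338
    = 60.000000 + 11.086075 + 78.918338 = 150.004413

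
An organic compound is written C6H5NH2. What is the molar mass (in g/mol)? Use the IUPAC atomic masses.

93.13 g/mol

Atom tally by fragment:
  benzene ring core → C:6 H:6
  (− 1 ring H displaced by substituents)
  + NH2 → N:1 H:2
Element totals:
  C: 6
  H: 7
  N: 1
Molecular formula: C6H7N.
  M = 6(12.011) + 7(1.008) + 14.007
    = 72.066 + 7.056 + 14.007 = 93.129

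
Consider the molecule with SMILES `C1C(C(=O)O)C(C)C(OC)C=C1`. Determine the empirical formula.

Atom tally by fragment:
  cyclohexene ring core → C:6 H:10
  (− 3 ring H displaced by substituents)
  + COOH → C:1 H:1 O:2
  + CH3 → C:1 H:3
  + OCH3 → C:1 H:3 O:1
Element totals:
  C: 9
  H: 14
  O: 3
Molecular formula: C9H14O3.
gcd of subscripts (9, 14, 3) = 1, so the empirical formula equals the molecular formula.

C9H14O3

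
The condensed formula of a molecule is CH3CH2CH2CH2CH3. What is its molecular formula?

C5H12

Element totals:
  C: 5
  H: 12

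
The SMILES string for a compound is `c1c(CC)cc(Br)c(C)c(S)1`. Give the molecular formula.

Atom tally by fragment:
  benzene ring core → C:6 H:6
  (− 4 ring H displaced by substituents)
  + C2H5 → C:2 H:5
  + Br → Br:1
  + CH3 → C:1 H:3
  + SH → S:1 H:1
Element totals:
  C: 9
  H: 11
  Br: 1
  S: 1

C9H11BrS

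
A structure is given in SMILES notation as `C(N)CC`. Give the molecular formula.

C3H9N

Atom tally by fragment:
  H2NCH2 → C:1 H:4 N:1
  CH2 → C:1 H:2
  CH3 → C:1 H:3
Element totals:
  C: 3
  H: 9
  N: 1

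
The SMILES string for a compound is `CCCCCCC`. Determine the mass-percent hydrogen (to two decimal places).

16.10%

Atom tally by fragment:
  CH3 → C:1 H:3
  CH2 → C:1 H:2
  CH2 → C:1 H:2
  CH2 → C:1 H:2
  CH2 → C:1 H:2
  CH2 → C:1 H:2
  CH3 → C:1 H:3
Element totals:
  C: 7
  H: 16
Molecular formula: C7H16.
Molar mass = 100.205 g/mol.
Mass from H: 16 × 1.008 = 16.128 g/mol.
%H = 16.128 / 100.205 × 100 = 16.10%.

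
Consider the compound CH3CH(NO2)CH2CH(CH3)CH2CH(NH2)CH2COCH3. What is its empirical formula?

C10H20N2O3

Atom tally by fragment:
  CH3 → C:1 H:3
  CH(NO2) → C:1 H:1 N:1 O:2
  CH2 → C:1 H:2
  CH(CH3) → C:2 H:4
  CH2 → C:1 H:2
  CH(NH2) → C:1 H:3 N:1
  CH2COCH3 → C:3 H:5 O:1
Element totals:
  C: 10
  H: 20
  N: 2
  O: 3
Molecular formula: C10H20N2O3.
gcd of subscripts (10, 20, 2, 3) = 1, so the empirical formula equals the molecular formula.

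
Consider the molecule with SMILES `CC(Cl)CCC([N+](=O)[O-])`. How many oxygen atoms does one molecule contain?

2

Atom tally by fragment:
  CH3 → C:1 H:3
  CH(Cl) → C:1 H:1 Cl:1
  CH2 → C:1 H:2
  CH2 → C:1 H:2
  CH2NO2 → C:1 H:2 N:1 O:2
Element totals:
  C: 5
  H: 10
  Cl: 1
  N: 1
  O: 2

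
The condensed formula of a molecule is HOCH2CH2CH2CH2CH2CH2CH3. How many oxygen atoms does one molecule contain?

Element totals:
  C: 7
  H: 16
  O: 1

1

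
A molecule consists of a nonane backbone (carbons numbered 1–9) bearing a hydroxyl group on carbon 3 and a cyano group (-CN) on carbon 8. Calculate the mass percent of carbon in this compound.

Atom tally by fragment:
  CH3 → C:1 H:3
  CH2 → C:1 H:2
  CH(OH) → C:1 H:2 O:1
  CH2 → C:1 H:2
  CH2 → C:1 H:2
  CH2 → C:1 H:2
  CH2 → C:1 H:2
  CH(CN) → C:2 H:1 N:1
  CH3 → C:1 H:3
Element totals:
  C: 10
  H: 19
  N: 1
  O: 1
Molecular formula: C10H19NO.
Molar mass = 169.268 g/mol.
Mass from C: 10 × 12.011 = 120.110 g/mol.
%C = 120.110 / 169.268 × 100 = 70.96%.

70.96%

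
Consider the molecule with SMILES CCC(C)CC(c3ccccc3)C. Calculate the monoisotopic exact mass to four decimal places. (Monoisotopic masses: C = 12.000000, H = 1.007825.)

Atom tally by fragment:
  CH3 → C:1 H:3
  CH2 → C:1 H:2
  CH(CH3) → C:2 H:4
  CH2 → C:1 H:2
  CH(C6H5) → C:7 H:6
  CH3 → C:1 H:3
Element totals:
  C: 13
  H: 20
Molecular formula: C13H20.
  M = 13(12.0) + 20(1.007825)
    = 156.000000 + 20.156500 = 176.156500

176.1565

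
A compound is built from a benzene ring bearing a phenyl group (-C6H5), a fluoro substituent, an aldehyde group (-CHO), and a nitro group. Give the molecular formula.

C13H8FNO3

Atom tally by fragment:
  benzene ring core → C:6 H:6
  (− 4 ring H displaced by substituents)
  + C6H5 → C:6 H:5
  + F → F:1
  + CHO → C:1 H:1 O:1
  + NO2 → N:1 O:2
Element totals:
  C: 13
  H: 8
  F: 1
  N: 1
  O: 3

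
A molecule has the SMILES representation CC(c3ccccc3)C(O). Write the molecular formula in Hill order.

Atom tally by fragment:
  CH3 → C:1 H:3
  CH(C6H5) → C:7 H:6
  CH2OH → C:1 H:3 O:1
Element totals:
  C: 9
  H: 12
  O: 1

C9H12O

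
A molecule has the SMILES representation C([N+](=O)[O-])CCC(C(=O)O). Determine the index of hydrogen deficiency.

Atom tally by fragment:
  O2NCH2 → C:1 H:2 N:1 O:2
  CH2 → C:1 H:2
  CH2 → C:1 H:2
  CH2COOH → C:2 H:3 O:2
Element totals:
  C: 5
  H: 9
  N: 1
  O: 4
Molecular formula: C5H9NO4.
DoU = (2C + 2 + N − H − X) / 2 = (2·5 + 2 + 1 − 9 − 0) / 2 = 2.

2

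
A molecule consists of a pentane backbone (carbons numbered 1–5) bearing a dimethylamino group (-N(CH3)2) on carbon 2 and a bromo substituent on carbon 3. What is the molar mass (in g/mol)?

Atom tally by fragment:
  CH3 → C:1 H:3
  CH(N(CH3)2) → C:3 H:7 N:1
  CH(Br) → C:1 H:1 Br:1
  CH2 → C:1 H:2
  CH3 → C:1 H:3
Element totals:
  C: 7
  H: 16
  Br: 1
  N: 1
Molecular formula: C7H16BrN.
  M = 7(12.011) + 16(1.008) + 79.904 + 14.007
    = 84.077 + 16.128 + 79.904 + 14.007 = 194.116

194.12 g/mol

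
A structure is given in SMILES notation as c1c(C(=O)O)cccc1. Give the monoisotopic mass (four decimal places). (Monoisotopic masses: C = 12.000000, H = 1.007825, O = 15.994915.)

Atom tally by fragment:
  benzene ring core → C:6 H:6
  (− 1 ring H displaced by substituents)
  + COOH → C:1 H:1 O:2
Element totals:
  C: 7
  H: 6
  O: 2
Molecular formula: C7H6O2.
  M = 7(12.0) + 6(1.007825) + 2(15.994915)
    = 84.000000 + 6.046950 + 31.989830 = 122.036780

122.0368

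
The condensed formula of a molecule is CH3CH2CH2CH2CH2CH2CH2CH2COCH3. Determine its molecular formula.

Atom tally by fragment:
  CH3 → C:1 H:3
  CH2 → C:1 H:2
  CH2 → C:1 H:2
  CH2 → C:1 H:2
  CH2 → C:1 H:2
  CH2 → C:1 H:2
  CH2 → C:1 H:2
  CH2COCH3 → C:3 H:5 O:1
Element totals:
  C: 10
  H: 20
  O: 1

C10H20O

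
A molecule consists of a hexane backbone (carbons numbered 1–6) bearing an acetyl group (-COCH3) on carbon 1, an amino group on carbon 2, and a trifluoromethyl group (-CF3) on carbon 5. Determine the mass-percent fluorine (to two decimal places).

Atom tally by fragment:
  CH3COCH2 → C:3 H:5 O:1
  CH(NH2) → C:1 H:3 N:1
  CH2 → C:1 H:2
  CH2 → C:1 H:2
  CH(CF3) → C:2 H:1 F:3
  CH3 → C:1 H:3
Element totals:
  C: 9
  H: 16
  F: 3
  N: 1
  O: 1
Molecular formula: C9H16F3NO.
Molar mass = 211.227 g/mol.
Mass from F: 3 × 18.998 = 56.994 g/mol.
%F = 56.994 / 211.227 × 100 = 26.98%.

26.98%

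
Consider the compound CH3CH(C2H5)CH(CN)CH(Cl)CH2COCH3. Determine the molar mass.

201.69 g/mol

Element totals:
  C: 10
  H: 16
  Cl: 1
  N: 1
  O: 1
Molecular formula: C10H16ClNO.
  M = 10(12.011) + 16(1.008) + 35.45 + 14.007 + 15.999
    = 120.110 + 16.128 + 35.450 + 14.007 + 15.999 = 201.694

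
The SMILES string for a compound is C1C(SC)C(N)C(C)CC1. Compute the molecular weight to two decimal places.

Atom tally by fragment:
  cyclohexane ring core → C:6 H:12
  (− 3 ring H displaced by substituents)
  + SCH3 → C:1 H:3 S:1
  + NH2 → N:1 H:2
  + CH3 → C:1 H:3
Element totals:
  C: 8
  H: 17
  N: 1
  S: 1
Molecular formula: C8H17NS.
  M = 8(12.011) + 17(1.008) + 14.007 + 32.06
    = 96.088 + 17.136 + 14.007 + 32.060 = 159.291

159.29 g/mol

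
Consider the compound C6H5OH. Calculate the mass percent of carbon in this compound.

Atom tally by fragment:
  benzene ring core → C:6 H:6
  (− 1 ring H displaced by substituents)
  + OH → O:1 H:1
Element totals:
  C: 6
  H: 6
  O: 1
Molecular formula: C6H6O.
Molar mass = 94.113 g/mol.
Mass from C: 6 × 12.011 = 72.066 g/mol.
%C = 72.066 / 94.113 × 100 = 76.57%.

76.57%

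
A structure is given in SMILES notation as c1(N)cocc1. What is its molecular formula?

Atom tally by fragment:
  furan ring core → C:4 H:4 O:1
  (− 1 ring H displaced by substituents)
  + NH2 → N:1 H:2
Element totals:
  C: 4
  H: 5
  N: 1
  O: 1

C4H5NO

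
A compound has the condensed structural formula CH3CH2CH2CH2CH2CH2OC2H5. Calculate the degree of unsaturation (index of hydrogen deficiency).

0

Atom tally by fragment:
  CH3 → C:1 H:3
  CH2 → C:1 H:2
  CH2 → C:1 H:2
  CH2 → C:1 H:2
  CH2 → C:1 H:2
  CH2OC2H5 → C:3 H:7 O:1
Element totals:
  C: 8
  H: 18
  O: 1
Molecular formula: C8H18O.
DoU = (2C + 2 + N − H − X) / 2 = (2·8 + 2 + 0 − 18 − 0) / 2 = 0.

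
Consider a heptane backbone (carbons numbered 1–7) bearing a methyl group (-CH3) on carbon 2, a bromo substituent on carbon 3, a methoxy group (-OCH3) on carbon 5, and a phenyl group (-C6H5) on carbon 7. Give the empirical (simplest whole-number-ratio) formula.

C15H23BrO

Atom tally by fragment:
  CH3 → C:1 H:3
  CH(CH3) → C:2 H:4
  CH(Br) → C:1 H:1 Br:1
  CH2 → C:1 H:2
  CH(OCH3) → C:2 H:4 O:1
  CH2 → C:1 H:2
  CH2C6H5 → C:7 H:7
Element totals:
  C: 15
  H: 23
  Br: 1
  O: 1
Molecular formula: C15H23BrO.
gcd of subscripts (1, 15, 23, 1) = 1, so the empirical formula equals the molecular formula.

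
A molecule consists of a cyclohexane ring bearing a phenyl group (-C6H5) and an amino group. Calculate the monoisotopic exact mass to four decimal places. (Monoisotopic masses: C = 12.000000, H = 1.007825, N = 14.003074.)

175.1361

Atom tally by fragment:
  cyclohexane ring core → C:6 H:12
  (− 2 ring H displaced by substituents)
  + C6H5 → C:6 H:5
  + NH2 → N:1 H:2
Element totals:
  C: 12
  H: 17
  N: 1
Molecular formula: C12H17N.
  M = 12(12.0) + 17(1.007825) + 14.003074
    = 144.000000 + 17.133025 + 14.003074 = 175.136099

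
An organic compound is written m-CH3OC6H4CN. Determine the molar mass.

Element totals:
  C: 8
  H: 7
  N: 1
  O: 1
Molecular formula: C8H7NO.
  M = 8(12.011) + 7(1.008) + 14.007 + 15.999
    = 96.088 + 7.056 + 14.007 + 15.999 = 133.150

133.15 g/mol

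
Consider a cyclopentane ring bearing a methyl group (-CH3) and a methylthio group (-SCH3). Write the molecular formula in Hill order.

C7H14S

Atom tally by fragment:
  cyclopentane ring core → C:5 H:10
  (− 2 ring H displaced by substituents)
  + CH3 → C:1 H:3
  + SCH3 → C:1 H:3 S:1
Element totals:
  C: 7
  H: 14
  S: 1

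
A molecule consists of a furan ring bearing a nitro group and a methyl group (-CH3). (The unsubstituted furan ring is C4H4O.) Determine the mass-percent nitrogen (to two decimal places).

Atom tally by fragment:
  furan ring core → C:4 H:4 O:1
  (− 2 ring H displaced by substituents)
  + NO2 → N:1 O:2
  + CH3 → C:1 H:3
Element totals:
  C: 5
  H: 5
  N: 1
  O: 3
Molecular formula: C5H5NO3.
Molar mass = 127.099 g/mol.
Mass from N: 1 × 14.007 = 14.007 g/mol.
%N = 14.007 / 127.099 × 100 = 11.02%.

11.02%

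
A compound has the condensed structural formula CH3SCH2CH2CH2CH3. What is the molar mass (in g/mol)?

Atom tally by fragment:
  CH3SCH2 → C:2 H:5 S:1
  CH2 → C:1 H:2
  CH2 → C:1 H:2
  CH3 → C:1 H:3
Element totals:
  C: 5
  H: 12
  S: 1
Molecular formula: C5H12S.
  M = 5(12.011) + 12(1.008) + 32.06
    = 60.055 + 12.096 + 32.060 = 104.211

104.21 g/mol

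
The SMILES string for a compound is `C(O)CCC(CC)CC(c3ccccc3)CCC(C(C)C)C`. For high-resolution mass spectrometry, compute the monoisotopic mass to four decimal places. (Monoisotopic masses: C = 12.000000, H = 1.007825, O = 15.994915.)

Atom tally by fragment:
  HOCH2 → C:1 H:3 O:1
  CH2 → C:1 H:2
  CH2 → C:1 H:2
  CH(C2H5) → C:3 H:6
  CH2 → C:1 H:2
  CH(C6H5) → C:7 H:6
  CH2 → C:1 H:2
  CH2 → C:1 H:2
  CH(CH(CH3)2) → C:4 H:8
  CH3 → C:1 H:3
Element totals:
  C: 21
  H: 36
  O: 1
Molecular formula: C21H36O.
  M = 21(12.0) + 36(1.007825) + 15.994915
    = 252.000000 + 36.281700 + 15.994915 = 304.276615

304.2766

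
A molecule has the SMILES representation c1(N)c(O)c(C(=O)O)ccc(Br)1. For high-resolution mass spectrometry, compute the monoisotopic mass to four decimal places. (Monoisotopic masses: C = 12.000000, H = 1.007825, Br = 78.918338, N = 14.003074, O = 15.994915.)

Atom tally by fragment:
  benzene ring core → C:6 H:6
  (− 4 ring H displaced by substituents)
  + NH2 → N:1 H:2
  + OH → O:1 H:1
  + COOH → C:1 H:1 O:2
  + Br → Br:1
Element totals:
  C: 7
  H: 6
  Br: 1
  N: 1
  O: 3
Molecular formula: C7H6BrNO3.
  M = 7(12.0) + 6(1.007825) + 78.918338 + 14.003074 + 3(15.994915)
    = 84.000000 + 6.046950 + 78.918338 + 14.003074 + 47.984745 = 230.953107

230.9531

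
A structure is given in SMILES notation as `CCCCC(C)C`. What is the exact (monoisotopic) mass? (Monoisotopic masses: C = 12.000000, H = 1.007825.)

Atom tally by fragment:
  CH3 → C:1 H:3
  CH2 → C:1 H:2
  CH2 → C:1 H:2
  CH2 → C:1 H:2
  CH(CH3) → C:2 H:4
  CH3 → C:1 H:3
Element totals:
  C: 7
  H: 16
Molecular formula: C7H16.
  M = 7(12.0) + 16(1.007825)
    = 84.000000 + 16.125200 = 100.125200

100.1252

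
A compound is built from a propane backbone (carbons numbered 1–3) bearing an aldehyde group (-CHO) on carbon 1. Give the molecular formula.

C4H8O

Atom tally by fragment:
  OHCCH2 → C:2 H:3 O:1
  CH2 → C:1 H:2
  CH3 → C:1 H:3
Element totals:
  C: 4
  H: 8
  O: 1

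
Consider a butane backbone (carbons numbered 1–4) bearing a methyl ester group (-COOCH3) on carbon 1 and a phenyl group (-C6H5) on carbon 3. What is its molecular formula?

C12H16O2

Atom tally by fragment:
  CH3OOCCH2 → C:3 H:5 O:2
  CH2 → C:1 H:2
  CH(C6H5) → C:7 H:6
  CH3 → C:1 H:3
Element totals:
  C: 12
  H: 16
  O: 2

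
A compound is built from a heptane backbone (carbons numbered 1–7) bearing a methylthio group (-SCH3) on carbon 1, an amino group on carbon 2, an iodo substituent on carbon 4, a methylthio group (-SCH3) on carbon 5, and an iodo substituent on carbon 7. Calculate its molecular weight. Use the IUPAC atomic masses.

459.19 g/mol

Atom tally by fragment:
  CH3SCH2 → C:2 H:5 S:1
  CH(NH2) → C:1 H:3 N:1
  CH2 → C:1 H:2
  CH(I) → C:1 H:1 I:1
  CH(SCH3) → C:2 H:4 S:1
  CH2 → C:1 H:2
  CH2I → C:1 H:2 I:1
Element totals:
  C: 9
  H: 19
  I: 2
  N: 1
  S: 2
Molecular formula: C9H19I2NS2.
  M = 9(12.011) + 19(1.008) + 2(126.904) + 14.007 + 2(32.06)
    = 108.099 + 19.152 + 253.808 + 14.007 + 64.120 = 459.186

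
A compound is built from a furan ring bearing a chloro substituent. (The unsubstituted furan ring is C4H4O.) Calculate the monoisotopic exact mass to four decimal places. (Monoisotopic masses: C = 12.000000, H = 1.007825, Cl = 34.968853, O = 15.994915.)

101.9872

Atom tally by fragment:
  furan ring core → C:4 H:4 O:1
  (− 1 ring H displaced by substituents)
  + Cl → Cl:1
Element totals:
  C: 4
  H: 3
  Cl: 1
  O: 1
Molecular formula: C4H3ClO.
  M = 4(12.0) + 3(1.007825) + 34.968853 + 15.994915
    = 48.000000 + 3.023475 + 34.968853 + 15.994915 = 101.987243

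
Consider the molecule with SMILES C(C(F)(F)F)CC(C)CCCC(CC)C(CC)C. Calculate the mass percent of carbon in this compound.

Atom tally by fragment:
  F3CCH2 → C:2 H:2 F:3
  CH2 → C:1 H:2
  CH(CH3) → C:2 H:4
  CH2 → C:1 H:2
  CH2 → C:1 H:2
  CH2 → C:1 H:2
  CH(C2H5) → C:3 H:6
  CH(C2H5) → C:3 H:6
  CH3 → C:1 H:3
Element totals:
  C: 15
  H: 29
  F: 3
Molecular formula: C15H29F3.
Molar mass = 266.391 g/mol.
Mass from C: 15 × 12.011 = 180.165 g/mol.
%C = 180.165 / 266.391 × 100 = 67.63%.

67.63%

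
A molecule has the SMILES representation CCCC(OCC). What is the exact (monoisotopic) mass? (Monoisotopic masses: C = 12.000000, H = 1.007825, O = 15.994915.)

102.1045

Atom tally by fragment:
  CH3 → C:1 H:3
  CH2 → C:1 H:2
  CH2 → C:1 H:2
  CH2OC2H5 → C:3 H:7 O:1
Element totals:
  C: 6
  H: 14
  O: 1
Molecular formula: C6H14O.
  M = 6(12.0) + 14(1.007825) + 15.994915
    = 72.000000 + 14.109550 + 15.994915 = 102.104465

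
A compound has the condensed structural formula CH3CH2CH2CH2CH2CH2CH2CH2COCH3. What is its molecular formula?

C10H20O

Atom tally by fragment:
  CH3 → C:1 H:3
  CH2 → C:1 H:2
  CH2 → C:1 H:2
  CH2 → C:1 H:2
  CH2 → C:1 H:2
  CH2 → C:1 H:2
  CH2 → C:1 H:2
  CH2COCH3 → C:3 H:5 O:1
Element totals:
  C: 10
  H: 20
  O: 1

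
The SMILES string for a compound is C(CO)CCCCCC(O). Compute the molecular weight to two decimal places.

146.23 g/mol

Atom tally by fragment:
  HOCH2CH2 → C:2 H:5 O:1
  CH2 → C:1 H:2
  CH2 → C:1 H:2
  CH2 → C:1 H:2
  CH2 → C:1 H:2
  CH2 → C:1 H:2
  CH2OH → C:1 H:3 O:1
Element totals:
  C: 8
  H: 18
  O: 2
Molecular formula: C8H18O2.
  M = 8(12.011) + 18(1.008) + 2(15.999)
    = 96.088 + 18.144 + 31.998 = 146.230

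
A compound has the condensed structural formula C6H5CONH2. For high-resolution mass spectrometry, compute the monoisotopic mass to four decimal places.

Element totals:
  C: 7
  H: 7
  N: 1
  O: 1
Molecular formula: C7H7NO.
  M = 7(12.0) + 7(1.007825) + 14.003074 + 15.994915
    = 84.000000 + 7.054775 + 14.003074 + 15.994915 = 121.052764

121.0528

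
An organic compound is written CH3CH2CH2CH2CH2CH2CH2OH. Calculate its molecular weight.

116.20 g/mol

Atom tally by fragment:
  CH3 → C:1 H:3
  CH2 → C:1 H:2
  CH2 → C:1 H:2
  CH2 → C:1 H:2
  CH2 → C:1 H:2
  CH2CH2OH → C:2 H:5 O:1
Element totals:
  C: 7
  H: 16
  O: 1
Molecular formula: C7H16O.
  M = 7(12.011) + 16(1.008) + 15.999
    = 84.077 + 16.128 + 15.999 = 116.204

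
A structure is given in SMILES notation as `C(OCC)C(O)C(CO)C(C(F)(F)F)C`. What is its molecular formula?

C9H17F3O3

Atom tally by fragment:
  C2H5OCH2 → C:3 H:7 O:1
  CH(OH) → C:1 H:2 O:1
  CH(CH2OH) → C:2 H:4 O:1
  CH(CF3) → C:2 H:1 F:3
  CH3 → C:1 H:3
Element totals:
  C: 9
  H: 17
  F: 3
  O: 3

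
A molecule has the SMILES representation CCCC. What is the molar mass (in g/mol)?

58.12 g/mol

Atom tally by fragment:
  CH3 → C:1 H:3
  CH2 → C:1 H:2
  CH2 → C:1 H:2
  CH3 → C:1 H:3
Element totals:
  C: 4
  H: 10
Molecular formula: C4H10.
  M = 4(12.011) + 10(1.008)
    = 48.044 + 10.080 = 58.124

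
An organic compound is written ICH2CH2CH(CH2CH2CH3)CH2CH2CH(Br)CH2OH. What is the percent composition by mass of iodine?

Element totals:
  C: 10
  H: 20
  Br: 1
  I: 1
  O: 1
Molecular formula: C10H20BrIO.
Molar mass = 363.077 g/mol.
Mass from I: 1 × 126.904 = 126.904 g/mol.
%I = 126.904 / 363.077 × 100 = 34.95%.

34.95%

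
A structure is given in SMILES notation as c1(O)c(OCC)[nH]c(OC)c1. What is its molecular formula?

C7H11NO3

Atom tally by fragment:
  pyrrole ring core → C:4 H:5 N:1
  (− 3 ring H displaced by substituents)
  + OH → O:1 H:1
  + OC2H5 → C:2 H:5 O:1
  + OCH3 → C:1 H:3 O:1
Element totals:
  C: 7
  H: 11
  N: 1
  O: 3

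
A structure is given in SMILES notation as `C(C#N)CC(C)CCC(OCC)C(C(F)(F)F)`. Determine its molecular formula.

C12H20F3NO

Atom tally by fragment:
  NCCH2 → C:2 H:2 N:1
  CH2 → C:1 H:2
  CH(CH3) → C:2 H:4
  CH2 → C:1 H:2
  CH2 → C:1 H:2
  CH(OC2H5) → C:3 H:6 O:1
  CH2CF3 → C:2 H:2 F:3
Element totals:
  C: 12
  H: 20
  F: 3
  N: 1
  O: 1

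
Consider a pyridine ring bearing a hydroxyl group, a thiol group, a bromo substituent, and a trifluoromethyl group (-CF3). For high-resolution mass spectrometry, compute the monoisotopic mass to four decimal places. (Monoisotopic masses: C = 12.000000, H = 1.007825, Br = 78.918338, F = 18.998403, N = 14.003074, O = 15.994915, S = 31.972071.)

272.9071

Atom tally by fragment:
  pyridine ring core → C:5 H:5 N:1
  (− 4 ring H displaced by substituents)
  + OH → O:1 H:1
  + SH → S:1 H:1
  + Br → Br:1
  + CF3 → C:1 F:3
Element totals:
  C: 6
  H: 3
  Br: 1
  F: 3
  N: 1
  O: 1
  S: 1
Molecular formula: C6H3BrF3NOS.
  M = 6(12.0) + 3(1.007825) + 78.918338 + 3(18.998403) + 14.003074 + 15.994915 + 31.972071
    = 72.000000 + 3.023475 + 78.918338 + 56.995209 + 14.003074 + 15.994915 + 31.972071 = 272.907082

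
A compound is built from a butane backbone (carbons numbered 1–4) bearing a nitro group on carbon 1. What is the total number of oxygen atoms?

Atom tally by fragment:
  O2NCH2 → C:1 H:2 N:1 O:2
  CH2 → C:1 H:2
  CH2 → C:1 H:2
  CH3 → C:1 H:3
Element totals:
  C: 4
  H: 9
  N: 1
  O: 2

2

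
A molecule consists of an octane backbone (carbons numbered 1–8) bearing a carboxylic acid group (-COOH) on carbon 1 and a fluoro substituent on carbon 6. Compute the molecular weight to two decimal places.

Atom tally by fragment:
  HOOCCH2 → C:2 H:3 O:2
  CH2 → C:1 H:2
  CH2 → C:1 H:2
  CH2 → C:1 H:2
  CH2 → C:1 H:2
  CH(F) → C:1 H:1 F:1
  CH2 → C:1 H:2
  CH3 → C:1 H:3
Element totals:
  C: 9
  H: 17
  F: 1
  O: 2
Molecular formula: C9H17FO2.
  M = 9(12.011) + 17(1.008) + 18.998 + 2(15.999)
    = 108.099 + 17.136 + 18.998 + 31.998 = 176.231

176.23 g/mol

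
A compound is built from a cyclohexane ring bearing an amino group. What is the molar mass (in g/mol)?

99.18 g/mol

Atom tally by fragment:
  cyclohexane ring core → C:6 H:12
  (− 1 ring H displaced by substituents)
  + NH2 → N:1 H:2
Element totals:
  C: 6
  H: 13
  N: 1
Molecular formula: C6H13N.
  M = 6(12.011) + 13(1.008) + 14.007
    = 72.066 + 13.104 + 14.007 = 99.177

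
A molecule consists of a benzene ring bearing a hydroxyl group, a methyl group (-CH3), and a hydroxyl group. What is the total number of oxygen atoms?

Atom tally by fragment:
  benzene ring core → C:6 H:6
  (− 3 ring H displaced by substituents)
  + OH → O:1 H:1
  + CH3 → C:1 H:3
  + OH → O:1 H:1
Element totals:
  C: 7
  H: 8
  O: 2

2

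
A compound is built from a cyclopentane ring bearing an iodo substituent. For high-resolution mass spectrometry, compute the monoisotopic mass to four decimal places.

Atom tally by fragment:
  cyclopentane ring core → C:5 H:10
  (− 1 ring H displaced by substituents)
  + I → I:1
Element totals:
  C: 5
  H: 9
  I: 1
Molecular formula: C5H9I.
  M = 5(12.0) + 9(1.007825) + 126.904472
    = 60.000000 + 9.070425 + 126.904472 = 195.974897

195.9749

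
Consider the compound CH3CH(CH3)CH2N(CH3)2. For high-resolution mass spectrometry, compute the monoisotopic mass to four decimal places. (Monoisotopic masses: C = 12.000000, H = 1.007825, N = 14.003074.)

101.1204

Element totals:
  C: 6
  H: 15
  N: 1
Molecular formula: C6H15N.
  M = 6(12.0) + 15(1.007825) + 14.003074
    = 72.000000 + 15.117375 + 14.003074 = 101.120449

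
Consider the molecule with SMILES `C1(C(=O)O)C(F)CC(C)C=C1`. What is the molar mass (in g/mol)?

Atom tally by fragment:
  cyclohexene ring core → C:6 H:10
  (− 3 ring H displaced by substituents)
  + COOH → C:1 H:1 O:2
  + F → F:1
  + CH3 → C:1 H:3
Element totals:
  C: 8
  H: 11
  F: 1
  O: 2
Molecular formula: C8H11FO2.
  M = 8(12.011) + 11(1.008) + 18.998 + 2(15.999)
    = 96.088 + 11.088 + 18.998 + 31.998 = 158.172

158.17 g/mol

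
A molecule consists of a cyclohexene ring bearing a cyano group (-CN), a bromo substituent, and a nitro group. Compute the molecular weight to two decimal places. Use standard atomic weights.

231.05 g/mol

Atom tally by fragment:
  cyclohexene ring core → C:6 H:10
  (− 3 ring H displaced by substituents)
  + CN → C:1 N:1
  + Br → Br:1
  + NO2 → N:1 O:2
Element totals:
  C: 7
  H: 7
  Br: 1
  N: 2
  O: 2
Molecular formula: C7H7BrN2O2.
  M = 7(12.011) + 7(1.008) + 79.904 + 2(14.007) + 2(15.999)
    = 84.077 + 7.056 + 79.904 + 28.014 + 31.998 = 231.049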